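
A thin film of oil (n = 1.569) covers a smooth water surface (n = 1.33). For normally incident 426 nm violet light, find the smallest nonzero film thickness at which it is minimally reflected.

136 nm

Top surface (1.0 → 1.569): reflection off a higher-index medium gives a half-wave phase shift.
Bottom surface (1.569 → 1.33): reflection off a lower-index medium gives no phase shift.
Exactly one π shift → a net half-wave offset.
For weak reflection here: 2 n t = m λ.
Minimum nonzero at m = 1: t = λ / (2 n) = 426 / (2 × 1.569) = 136 nm.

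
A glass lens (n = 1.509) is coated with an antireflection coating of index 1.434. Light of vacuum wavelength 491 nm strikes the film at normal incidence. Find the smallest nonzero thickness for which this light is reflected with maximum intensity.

At the upper boundary (n = 1.0 to n = 1.434) the reflected ray undergoes a half-wave phase shift.
Ray reflecting at the bottom interface goes from n = 1.434 toward n = 1.509: a half-wave phase shift.
Zero or two π shifts → no net half-wave offset.
With no net inversion, constructive interference in reflection requires 2 n t = m λ.
The smallest nonzero thickness corresponds to m = 1: t = m λ / (2 n) = 1.00 × 491 / (2 × 1.434) = 171 nm.

171 nm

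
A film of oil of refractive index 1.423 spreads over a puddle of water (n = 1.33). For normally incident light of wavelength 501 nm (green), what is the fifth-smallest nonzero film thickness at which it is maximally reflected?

At the upper boundary (n = 1.0 to n = 1.423) the reflected ray undergoes a half-wave phase shift.
Bottom surface (1.423 → 1.33): reflection off a lower-index medium gives no phase shift.
The two reflections differ by half a wavelength.
With one net inversion, constructive interference in reflection requires 2 n t = (m + ½) λ.
The fifth-smallest nonzero thickness corresponds to m = 4: t = (m + ½) λ / (2 n) = 4.50 × 501 / (2 × 1.423) = 792 nm.

792 nm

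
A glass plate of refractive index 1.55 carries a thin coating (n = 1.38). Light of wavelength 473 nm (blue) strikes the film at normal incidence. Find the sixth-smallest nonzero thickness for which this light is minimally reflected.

943 nm

Top surface (1.0 → 1.38): reflection off a higher-index medium gives a half-wave phase shift.
Bottom surface (1.38 → 1.55): reflection off a higher-index medium gives a half-wave phase shift.
Net: no relative phase inversion (both shifts match).
With no net inversion, destructive interference in reflection requires 2 n t = (m + ½) λ.
The sixth-smallest nonzero thickness corresponds to m = 5: t = (m + ½) λ / (2 n) = 5.50 × 473 / (2 × 1.38) = 943 nm.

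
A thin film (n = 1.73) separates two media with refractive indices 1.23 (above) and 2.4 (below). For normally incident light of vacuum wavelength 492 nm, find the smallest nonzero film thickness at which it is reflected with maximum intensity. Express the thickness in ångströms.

1422 Å

Ray reflecting at the top interface goes from n = 1.23 toward n = 1.73: a half-wave phase shift.
Bottom surface (1.73 → 2.4): reflection off a higher-index medium gives a half-wave phase shift.
Zero or two π shifts → no net half-wave offset.
With no net inversion, constructive interference in reflection requires 2 n t = m λ.
Minimum nonzero at m = 1: t = λ / (2 n) = 492 / (2 × 1.73) = 142 nm.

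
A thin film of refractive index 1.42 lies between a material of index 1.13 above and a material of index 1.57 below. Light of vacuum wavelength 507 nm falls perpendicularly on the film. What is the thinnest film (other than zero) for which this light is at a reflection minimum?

89.3 nm

Top surface (1.13 → 1.42): reflection off a higher-index medium gives a half-wave phase shift.
At the lower boundary (n = 1.42 to n = 1.57) the reflected ray undergoes a half-wave phase shift.
Net: no relative phase inversion (both shifts match).
With no net inversion, destructive interference in reflection requires 2 n t = (m + ½) λ.
Minimum at m = 0: t = λ / (4 n) = 507 / (4 × 1.42) = 89.3 nm.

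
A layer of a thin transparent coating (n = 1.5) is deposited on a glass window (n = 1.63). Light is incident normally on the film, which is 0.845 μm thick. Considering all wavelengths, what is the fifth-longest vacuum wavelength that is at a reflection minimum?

563 nm

At the upper boundary (n = 1.0 to n = 1.5) the reflected ray undergoes a half-wave phase shift.
At the lower boundary (n = 1.5 to n = 1.63) the reflected ray undergoes a half-wave phase shift.
Net: no relative phase inversion (both shifts match).
For dark reflection here: 2 n t = (m + ½) λ.
λ = 2 n t / (m + ½). The fifth-longest wavelength is m = 4: λ = 2 × 1.5 × 845 / 4.50 = 563 nm.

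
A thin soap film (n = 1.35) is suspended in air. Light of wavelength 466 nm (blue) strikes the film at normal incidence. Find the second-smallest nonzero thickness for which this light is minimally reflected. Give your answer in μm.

Ray reflecting at the top interface goes from n = 1.0 toward n = 1.35: a half-wave phase shift.
Ray reflecting at the bottom interface goes from n = 1.35 toward n = 1.0: no phase shift.
Net: one phase inversion between the two reflected rays.
With one net inversion, destructive interference in reflection requires 2 n t = m λ.
The second-smallest nonzero thickness corresponds to m = 2: t = m λ / (2 n) = 2.00 × 466 / (2 × 1.35) = 345 nm.

0.345 μm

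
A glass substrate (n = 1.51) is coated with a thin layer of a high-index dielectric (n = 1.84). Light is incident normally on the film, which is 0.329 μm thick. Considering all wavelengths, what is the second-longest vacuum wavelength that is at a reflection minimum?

Top surface (1.0 → 1.84): reflection off a higher-index medium gives a half-wave phase shift.
Bottom surface (1.84 → 1.51): reflection off a lower-index medium gives no phase shift.
The two reflections differ by half a wavelength.
So the condition for destructive reflection is 2 n t = m λ.
λ = 2 n t / m. The second-longest wavelength is m = 2: λ = 2 × 1.84 × 329 / 2.00 = 605 nm.

605 nm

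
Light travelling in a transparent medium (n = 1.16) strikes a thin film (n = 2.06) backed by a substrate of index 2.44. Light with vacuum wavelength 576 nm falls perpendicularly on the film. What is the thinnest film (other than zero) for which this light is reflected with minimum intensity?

Ray reflecting at the top interface goes from n = 1.16 toward n = 2.06: a half-wave phase shift.
Bottom surface (2.06 → 2.44): reflection off a higher-index medium gives a half-wave phase shift.
Zero or two π shifts → no net half-wave offset.
With no net inversion, destructive interference in reflection requires 2 n t = (m + ½) λ.
Minimum at m = 0: t = λ / (4 n) = 576 / (4 × 2.06) = 69.9 nm.

69.9 nm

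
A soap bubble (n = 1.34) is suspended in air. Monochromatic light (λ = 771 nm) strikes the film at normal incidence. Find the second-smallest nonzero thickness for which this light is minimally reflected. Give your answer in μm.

0.575 μm

Top surface (1.0 → 1.34): reflection off a higher-index medium gives a half-wave phase shift.
Ray reflecting at the bottom interface goes from n = 1.34 toward n = 1.0: no phase shift.
Exactly one π shift → a net half-wave offset.
For dark reflection here: 2 n t = m λ.
The second-smallest nonzero thickness corresponds to m = 2: t = m λ / (2 n) = 2.00 × 771 / (2 × 1.34) = 575 nm.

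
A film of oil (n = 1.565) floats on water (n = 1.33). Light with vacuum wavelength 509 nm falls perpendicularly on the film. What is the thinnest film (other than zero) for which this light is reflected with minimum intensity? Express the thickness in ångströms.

At the upper boundary (n = 1.0 to n = 1.565) the reflected ray undergoes a half-wave phase shift.
Bottom surface (1.565 → 1.33): reflection off a lower-index medium gives no phase shift.
Net: one phase inversion between the two reflected rays.
For minimum reflection here: 2 n t = m λ.
Minimum nonzero at m = 1: t = λ / (2 n) = 509 / (2 × 1.565) = 163 nm.

1626 Å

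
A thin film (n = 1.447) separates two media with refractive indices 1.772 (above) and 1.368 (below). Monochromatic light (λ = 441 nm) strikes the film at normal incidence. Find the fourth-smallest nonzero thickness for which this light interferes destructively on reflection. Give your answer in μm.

0.533 μm

At the upper boundary (n = 1.772 to n = 1.447) the reflected ray undergoes no phase shift.
At the lower boundary (n = 1.447 to n = 1.368) the reflected ray undergoes no phase shift.
Zero or two π shifts → no net half-wave offset.
With no net inversion, destructive interference in reflection requires 2 n t = (m + ½) λ.
The fourth-smallest nonzero thickness corresponds to m = 3: t = (m + ½) λ / (2 n) = 3.50 × 441 / (2 × 1.447) = 533 nm.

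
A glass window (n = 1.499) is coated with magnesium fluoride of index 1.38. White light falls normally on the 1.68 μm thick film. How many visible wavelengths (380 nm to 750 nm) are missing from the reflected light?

6

Ray reflecting at the top interface goes from n = 1.0 toward n = 1.38: a half-wave phase shift.
Bottom surface (1.38 → 1.499): reflection off a higher-index medium gives a half-wave phase shift.
Zero or two π shifts → no net half-wave offset.
For weak reflection here: 2 n t = (m + ½) λ.
λ = 2 n t / (m + ½) = 4637 / (m + ½) nm.
m=5: 843 nm (IR); m=6: 713 nm (visible); m=7: 618 nm (visible); m=8: 546 nm (visible); m=9: 488 nm (visible); m=10: 442 nm (visible); m=11: 403 nm (visible); m=12: 371 nm (UV).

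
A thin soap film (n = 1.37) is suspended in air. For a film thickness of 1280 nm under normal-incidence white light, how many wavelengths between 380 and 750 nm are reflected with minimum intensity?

5

At the upper boundary (n = 1.0 to n = 1.37) the reflected ray undergoes a half-wave phase shift.
Bottom surface (1.37 → 1.0): reflection off a lower-index medium gives no phase shift.
Net: one phase inversion between the two reflected rays.
With one net inversion, destructive interference in reflection requires 2 n t = m λ.
λ = 2 n t / m = 3507 / m nm.
m=4: 877 nm (IR); m=5: 701 nm (visible); m=6: 585 nm (visible); m=7: 501 nm (visible); m=8: 438 nm (visible); m=9: 390 nm (visible); m=10: 351 nm (UV).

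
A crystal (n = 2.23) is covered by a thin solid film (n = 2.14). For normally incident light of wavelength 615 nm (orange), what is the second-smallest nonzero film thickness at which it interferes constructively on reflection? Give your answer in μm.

At the upper boundary (n = 1.0 to n = 2.14) the reflected ray undergoes a half-wave phase shift.
At the lower boundary (n = 2.14 to n = 2.23) the reflected ray undergoes a half-wave phase shift.
The two reflections carry the same phase change, so no net offset.
So the condition for constructive reflection is 2 n t = m λ.
The second-smallest nonzero thickness corresponds to m = 2: t = m λ / (2 n) = 2.00 × 615 / (2 × 2.14) = 287 nm.

0.287 μm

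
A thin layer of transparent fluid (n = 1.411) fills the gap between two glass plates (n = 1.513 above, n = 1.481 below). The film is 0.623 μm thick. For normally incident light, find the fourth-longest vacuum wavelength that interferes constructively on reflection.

Ray reflecting at the top interface goes from n = 1.513 toward n = 1.411: no phase shift.
At the lower boundary (n = 1.411 to n = 1.481) the reflected ray undergoes a half-wave phase shift.
The two reflections differ by half a wavelength.
So the condition for constructive reflection is 2 n t = (m + ½) λ.
λ = 2 n t / (m + ½). The fourth-longest wavelength is m = 3: λ = 2 × 1.411 × 623 / 3.50 = 502 nm.

502 nm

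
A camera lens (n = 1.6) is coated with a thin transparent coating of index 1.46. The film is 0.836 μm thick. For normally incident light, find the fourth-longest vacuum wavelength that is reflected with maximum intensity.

610 nm

Top surface (1.0 → 1.46): reflection off a higher-index medium gives a half-wave phase shift.
Ray reflecting at the bottom interface goes from n = 1.46 toward n = 1.6: a half-wave phase shift.
The two reflections carry the same phase change, so no net offset.
So the condition for constructive reflection is 2 n t = m λ.
λ = 2 n t / m. The fourth-longest wavelength is m = 4: λ = 2 × 1.46 × 836 / 4.00 = 610 nm.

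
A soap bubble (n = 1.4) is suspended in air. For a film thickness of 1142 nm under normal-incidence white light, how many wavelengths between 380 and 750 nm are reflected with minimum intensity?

4

At the upper boundary (n = 1.0 to n = 1.4) the reflected ray undergoes a half-wave phase shift.
At the lower boundary (n = 1.4 to n = 1.0) the reflected ray undergoes no phase shift.
The two reflections differ by half a wavelength.
For minimum reflection here: 2 n t = m λ.
λ = 2 n t / m = 3198 / m nm.
m=4: 799 nm (IR); m=5: 640 nm (visible); m=6: 533 nm (visible); m=7: 457 nm (visible); m=8: 400 nm (visible); m=9: 355 nm (UV).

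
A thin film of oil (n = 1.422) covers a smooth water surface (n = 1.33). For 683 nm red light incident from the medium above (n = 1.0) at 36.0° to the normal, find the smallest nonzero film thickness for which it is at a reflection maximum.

Ray reflecting at the top interface goes from n = 1.0 toward n = 1.422: a half-wave phase shift.
Bottom surface (1.422 → 1.33): reflection off a lower-index medium gives no phase shift.
Exactly one π shift → a net half-wave offset.
So the condition for constructive reflection is 2 n t cos θ_r = (m + ½) λ.
Snell's law: 1.0 sin 36.0° = 1.422 sin θ_r → sin θ_r = 0.413, cos θ_r = 0.911.
Minimum at m = 0: t = λ / (4 n cos θ_r) = 683 / (4 × 1.422 × 0.911) = 132 nm.

132 nm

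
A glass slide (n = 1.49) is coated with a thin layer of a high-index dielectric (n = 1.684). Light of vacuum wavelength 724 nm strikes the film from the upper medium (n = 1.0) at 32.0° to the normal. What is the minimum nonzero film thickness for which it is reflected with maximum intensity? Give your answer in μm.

0.113 μm

Ray reflecting at the top interface goes from n = 1.0 toward n = 1.684: a half-wave phase shift.
Bottom surface (1.684 → 1.49): reflection off a lower-index medium gives no phase shift.
Exactly one π shift → a net half-wave offset.
So the condition for constructive reflection is 2 n t cos θ_r = (m + ½) λ.
Snell's law: 1.0 sin 32.0° = 1.684 sin θ_r → sin θ_r = 0.315, cos θ_r = 0.949.
Minimum at m = 0: t = λ / (4 n cos θ_r) = 724 / (4 × 1.684 × 0.949) = 113 nm.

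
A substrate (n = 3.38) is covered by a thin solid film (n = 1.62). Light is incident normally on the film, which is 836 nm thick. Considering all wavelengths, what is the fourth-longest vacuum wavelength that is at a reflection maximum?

Top surface (1.0 → 1.62): reflection off a higher-index medium gives a half-wave phase shift.
At the lower boundary (n = 1.62 to n = 3.38) the reflected ray undergoes a half-wave phase shift.
The two reflections carry the same phase change, so no net offset.
So the condition for constructive reflection is 2 n t = m λ.
λ = 2 n t / m. The fourth-longest wavelength is m = 4: λ = 2 × 1.62 × 836 / 4.00 = 677 nm.

677 nm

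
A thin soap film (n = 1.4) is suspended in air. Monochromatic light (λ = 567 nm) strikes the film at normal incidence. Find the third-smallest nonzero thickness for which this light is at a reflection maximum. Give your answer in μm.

0.506 μm

Ray reflecting at the top interface goes from n = 1.0 toward n = 1.4: a half-wave phase shift.
Ray reflecting at the bottom interface goes from n = 1.4 toward n = 1.0: no phase shift.
Exactly one π shift → a net half-wave offset.
So the condition for constructive reflection is 2 n t = (m + ½) λ.
The third-smallest nonzero thickness corresponds to m = 2: t = (m + ½) λ / (2 n) = 2.50 × 567 / (2 × 1.4) = 506 nm.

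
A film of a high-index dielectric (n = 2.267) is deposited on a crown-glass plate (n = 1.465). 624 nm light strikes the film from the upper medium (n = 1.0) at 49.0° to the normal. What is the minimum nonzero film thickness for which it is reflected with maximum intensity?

Ray reflecting at the top interface goes from n = 1.0 toward n = 2.267: a half-wave phase shift.
Ray reflecting at the bottom interface goes from n = 2.267 toward n = 1.465: no phase shift.
The two reflections differ by half a wavelength.
With one net inversion, constructive interference in reflection requires 2 n t cos θ_r = (m + ½) λ.
Snell's law: 1.0 sin 49.0° = 2.267 sin θ_r → sin θ_r = 0.333, cos θ_r = 0.943.
Minimum at m = 0: t = λ / (4 n cos θ_r) = 624 / (4 × 2.267 × 0.943) = 73.0 nm.

73.0 nm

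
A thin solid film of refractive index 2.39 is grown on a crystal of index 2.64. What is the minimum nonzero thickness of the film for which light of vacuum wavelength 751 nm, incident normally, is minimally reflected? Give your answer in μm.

0.0786 μm

Ray reflecting at the top interface goes from n = 1.0 toward n = 2.39: a half-wave phase shift.
At the lower boundary (n = 2.39 to n = 2.64) the reflected ray undergoes a half-wave phase shift.
Net: no relative phase inversion (both shifts match).
So the condition for destructive reflection is 2 n t = (m + ½) λ.
Minimum at m = 0: t = λ / (4 n) = 751 / (4 × 2.39) = 78.6 nm.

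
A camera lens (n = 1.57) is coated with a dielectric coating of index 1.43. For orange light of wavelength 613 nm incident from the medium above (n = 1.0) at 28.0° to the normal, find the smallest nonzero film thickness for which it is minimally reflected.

113 nm

At the upper boundary (n = 1.0 to n = 1.43) the reflected ray undergoes a half-wave phase shift.
At the lower boundary (n = 1.43 to n = 1.57) the reflected ray undergoes a half-wave phase shift.
Net: no relative phase inversion (both shifts match).
So the condition for destructive reflection is 2 n t cos θ_r = (m + ½) λ.
Snell's law: 1.0 sin 28.0° = 1.43 sin θ_r → sin θ_r = 0.328, cos θ_r = 0.945.
Minimum at m = 0: t = λ / (4 n cos θ_r) = 613 / (4 × 1.43 × 0.945) = 113 nm.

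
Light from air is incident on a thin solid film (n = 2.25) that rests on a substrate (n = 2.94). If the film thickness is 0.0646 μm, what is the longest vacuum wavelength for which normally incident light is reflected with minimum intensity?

581 nm

Ray reflecting at the top interface goes from n = 1.0 toward n = 2.25: a half-wave phase shift.
Bottom surface (2.25 → 2.94): reflection off a higher-index medium gives a half-wave phase shift.
Net: no relative phase inversion (both shifts match).
So the condition for destructive reflection is 2 n t = (m + ½) λ.
λ = 2 n t / (m + ½). The longest wavelength is m = 0: λ = 2 × 2.25 × 64.6 / 0.500 = 581 nm.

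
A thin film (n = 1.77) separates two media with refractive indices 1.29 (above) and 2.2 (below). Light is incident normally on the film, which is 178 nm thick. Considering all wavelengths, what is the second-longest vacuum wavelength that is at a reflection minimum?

Top surface (1.29 → 1.77): reflection off a higher-index medium gives a half-wave phase shift.
Ray reflecting at the bottom interface goes from n = 1.77 toward n = 2.2: a half-wave phase shift.
Zero or two π shifts → no net half-wave offset.
For minimum reflection here: 2 n t = (m + ½) λ.
λ = 2 n t / (m + ½). The second-longest wavelength is m = 1: λ = 2 × 1.77 × 178 / 1.50 = 420 nm.

420 nm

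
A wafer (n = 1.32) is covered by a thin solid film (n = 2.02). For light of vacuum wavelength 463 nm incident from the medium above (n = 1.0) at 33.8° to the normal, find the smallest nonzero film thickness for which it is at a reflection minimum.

Top surface (1.0 → 2.02): reflection off a higher-index medium gives a half-wave phase shift.
Ray reflecting at the bottom interface goes from n = 2.02 toward n = 1.32: no phase shift.
Exactly one π shift → a net half-wave offset.
For weak reflection here: 2 n t cos θ_r = m λ.
Snell's law: 1.0 sin 33.8° = 2.02 sin θ_r → sin θ_r = 0.275, cos θ_r = 0.961.
Minimum nonzero at m = 1: t = λ / (2 n cos θ_r) = 463 / (2 × 2.02 × 0.961) = 119 nm.

119 nm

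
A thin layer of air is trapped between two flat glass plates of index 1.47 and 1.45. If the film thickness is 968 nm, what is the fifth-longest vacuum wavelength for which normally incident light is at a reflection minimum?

Ray reflecting at the top interface goes from n = 1.47 toward n = 1.0: no phase shift.
At the lower boundary (n = 1.0 to n = 1.45) the reflected ray undergoes a half-wave phase shift.
The two reflections differ by half a wavelength.
For weak reflection here: 2 n t = m λ.
λ = 2 n t / m. The fifth-longest wavelength is m = 5: λ = 2 × 1.0 × 968 / 5.00 = 387 nm.

387 nm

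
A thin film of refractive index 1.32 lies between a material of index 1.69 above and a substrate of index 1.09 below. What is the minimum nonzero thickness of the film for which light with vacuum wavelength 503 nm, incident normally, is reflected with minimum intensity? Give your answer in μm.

At the upper boundary (n = 1.69 to n = 1.32) the reflected ray undergoes no phase shift.
Ray reflecting at the bottom interface goes from n = 1.32 toward n = 1.09: no phase shift.
Zero or two π shifts → no net half-wave offset.
With no net inversion, destructive interference in reflection requires 2 n t = (m + ½) λ.
Minimum at m = 0: t = λ / (4 n) = 503 / (4 × 1.32) = 95.3 nm.

0.0953 μm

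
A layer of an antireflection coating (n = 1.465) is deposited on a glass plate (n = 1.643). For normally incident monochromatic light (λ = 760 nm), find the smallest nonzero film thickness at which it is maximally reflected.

259 nm

Ray reflecting at the top interface goes from n = 1.0 toward n = 1.465: a half-wave phase shift.
Ray reflecting at the bottom interface goes from n = 1.465 toward n = 1.643: a half-wave phase shift.
The two reflections carry the same phase change, so no net offset.
With no net inversion, constructive interference in reflection requires 2 n t = m λ.
Minimum nonzero at m = 1: t = λ / (2 n) = 760 / (2 × 1.465) = 259 nm.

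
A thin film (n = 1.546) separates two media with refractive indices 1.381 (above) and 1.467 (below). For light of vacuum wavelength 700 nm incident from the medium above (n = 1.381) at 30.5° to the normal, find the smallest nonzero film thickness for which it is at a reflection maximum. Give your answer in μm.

At the upper boundary (n = 1.381 to n = 1.546) the reflected ray undergoes a half-wave phase shift.
Ray reflecting at the bottom interface goes from n = 1.546 toward n = 1.467: no phase shift.
Exactly one π shift → a net half-wave offset.
With one net inversion, constructive interference in reflection requires 2 n t cos θ_r = (m + ½) λ.
Snell's law: 1.381 sin 30.5° = 1.546 sin θ_r → sin θ_r = 0.453, cos θ_r = 0.891.
Minimum at m = 0: t = λ / (4 n cos θ_r) = 700 / (4 × 1.546 × 0.891) = 127 nm.

0.127 μm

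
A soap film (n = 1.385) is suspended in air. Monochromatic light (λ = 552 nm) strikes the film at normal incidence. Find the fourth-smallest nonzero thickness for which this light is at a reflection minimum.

797 nm

Ray reflecting at the top interface goes from n = 1.0 toward n = 1.385: a half-wave phase shift.
At the lower boundary (n = 1.385 to n = 1.0) the reflected ray undergoes no phase shift.
The two reflections differ by half a wavelength.
With one net inversion, destructive interference in reflection requires 2 n t = m λ.
The fourth-smallest nonzero thickness corresponds to m = 4: t = m λ / (2 n) = 4.00 × 552 / (2 × 1.385) = 797 nm.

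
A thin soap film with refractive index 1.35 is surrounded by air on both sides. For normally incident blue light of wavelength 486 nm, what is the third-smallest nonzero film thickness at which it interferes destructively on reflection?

540 nm

Ray reflecting at the top interface goes from n = 1.0 toward n = 1.35: a half-wave phase shift.
Ray reflecting at the bottom interface goes from n = 1.35 toward n = 1.0: no phase shift.
The two reflections differ by half a wavelength.
With one net inversion, destructive interference in reflection requires 2 n t = m λ.
The third-smallest nonzero thickness corresponds to m = 3: t = m λ / (2 n) = 3.00 × 486 / (2 × 1.35) = 540 nm.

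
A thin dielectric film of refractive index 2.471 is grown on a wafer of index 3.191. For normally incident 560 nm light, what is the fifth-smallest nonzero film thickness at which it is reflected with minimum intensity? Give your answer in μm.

Ray reflecting at the top interface goes from n = 1.0 toward n = 2.471: a half-wave phase shift.
At the lower boundary (n = 2.471 to n = 3.191) the reflected ray undergoes a half-wave phase shift.
Net: no relative phase inversion (both shifts match).
So the condition for destructive reflection is 2 n t = (m + ½) λ.
The fifth-smallest nonzero thickness corresponds to m = 4: t = (m + ½) λ / (2 n) = 4.50 × 560 / (2 × 2.471) = 510 nm.

0.510 μm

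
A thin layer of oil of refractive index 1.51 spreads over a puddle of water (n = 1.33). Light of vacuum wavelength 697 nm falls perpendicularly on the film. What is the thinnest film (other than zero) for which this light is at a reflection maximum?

Ray reflecting at the top interface goes from n = 1.0 toward n = 1.51: a half-wave phase shift.
Bottom surface (1.51 → 1.33): reflection off a lower-index medium gives no phase shift.
Exactly one π shift → a net half-wave offset.
For maximum reflection here: 2 n t = (m + ½) λ.
Minimum at m = 0: t = λ / (4 n) = 697 / (4 × 1.51) = 115 nm.

115 nm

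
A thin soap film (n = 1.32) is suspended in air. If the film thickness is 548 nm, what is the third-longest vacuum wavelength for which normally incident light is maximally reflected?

579 nm

Top surface (1.0 → 1.32): reflection off a higher-index medium gives a half-wave phase shift.
Bottom surface (1.32 → 1.0): reflection off a lower-index medium gives no phase shift.
Exactly one π shift → a net half-wave offset.
So the condition for constructive reflection is 2 n t = (m + ½) λ.
λ = 2 n t / (m + ½). The third-longest wavelength is m = 2: λ = 2 × 1.32 × 548 / 2.50 = 579 nm.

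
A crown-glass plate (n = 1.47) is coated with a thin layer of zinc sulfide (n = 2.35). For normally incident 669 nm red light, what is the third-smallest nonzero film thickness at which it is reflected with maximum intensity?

At the upper boundary (n = 1.0 to n = 2.35) the reflected ray undergoes a half-wave phase shift.
Ray reflecting at the bottom interface goes from n = 2.35 toward n = 1.47: no phase shift.
The two reflections differ by half a wavelength.
With one net inversion, constructive interference in reflection requires 2 n t = (m + ½) λ.
The third-smallest nonzero thickness corresponds to m = 2: t = (m + ½) λ / (2 n) = 2.50 × 669 / (2 × 2.35) = 356 nm.

356 nm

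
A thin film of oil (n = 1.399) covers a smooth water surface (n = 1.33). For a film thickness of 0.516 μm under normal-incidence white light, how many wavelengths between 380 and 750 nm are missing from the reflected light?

2

At the upper boundary (n = 1.0 to n = 1.399) the reflected ray undergoes a half-wave phase shift.
Bottom surface (1.399 → 1.33): reflection off a lower-index medium gives no phase shift.
The two reflections differ by half a wavelength.
For weak reflection here: 2 n t = m λ.
λ = 2 n t / m = 1444 / m nm.
m=1: 1444 nm (IR); m=2: 722 nm (visible); m=3: 481 nm (visible); m=4: 361 nm (UV).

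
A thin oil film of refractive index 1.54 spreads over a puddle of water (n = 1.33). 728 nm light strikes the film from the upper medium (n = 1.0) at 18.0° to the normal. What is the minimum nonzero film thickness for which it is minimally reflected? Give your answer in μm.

Top surface (1.0 → 1.54): reflection off a higher-index medium gives a half-wave phase shift.
At the lower boundary (n = 1.54 to n = 1.33) the reflected ray undergoes no phase shift.
Net: one phase inversion between the two reflected rays.
For weak reflection here: 2 n t cos θ_r = m λ.
Snell's law: 1.0 sin 18.0° = 1.54 sin θ_r → sin θ_r = 0.201, cos θ_r = 0.980.
Minimum nonzero at m = 1: t = λ / (2 n cos θ_r) = 728 / (2 × 1.54 × 0.980) = 241 nm.

0.241 μm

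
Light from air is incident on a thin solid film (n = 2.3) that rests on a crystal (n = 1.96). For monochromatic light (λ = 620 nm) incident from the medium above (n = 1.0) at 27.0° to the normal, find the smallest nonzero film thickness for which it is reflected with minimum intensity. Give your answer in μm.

Ray reflecting at the top interface goes from n = 1.0 toward n = 2.3: a half-wave phase shift.
Bottom surface (2.3 → 1.96): reflection off a lower-index medium gives no phase shift.
Net: one phase inversion between the two reflected rays.
With one net inversion, destructive interference in reflection requires 2 n t cos θ_r = m λ.
Snell's law: 1.0 sin 27.0° = 2.3 sin θ_r → sin θ_r = 0.197, cos θ_r = 0.980.
Minimum nonzero at m = 1: t = λ / (2 n cos θ_r) = 620 / (2 × 2.3 × 0.980) = 137 nm.

0.137 μm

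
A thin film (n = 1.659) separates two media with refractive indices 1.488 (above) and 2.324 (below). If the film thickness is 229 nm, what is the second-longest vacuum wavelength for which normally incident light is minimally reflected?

507 nm

Ray reflecting at the top interface goes from n = 1.488 toward n = 1.659: a half-wave phase shift.
Ray reflecting at the bottom interface goes from n = 1.659 toward n = 2.324: a half-wave phase shift.
Net: no relative phase inversion (both shifts match).
So the condition for destructive reflection is 2 n t = (m + ½) λ.
λ = 2 n t / (m + ½). The second-longest wavelength is m = 1: λ = 2 × 1.659 × 229 / 1.50 = 507 nm.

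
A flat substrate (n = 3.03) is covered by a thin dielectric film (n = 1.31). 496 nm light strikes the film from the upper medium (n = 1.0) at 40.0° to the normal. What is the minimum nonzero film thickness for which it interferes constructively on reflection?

217 nm

At the upper boundary (n = 1.0 to n = 1.31) the reflected ray undergoes a half-wave phase shift.
Ray reflecting at the bottom interface goes from n = 1.31 toward n = 3.03: a half-wave phase shift.
The two reflections carry the same phase change, so no net offset.
For maximum reflection here: 2 n t cos θ_r = m λ.
Snell's law: 1.0 sin 40.0° = 1.31 sin θ_r → sin θ_r = 0.491, cos θ_r = 0.871.
Minimum nonzero at m = 1: t = λ / (2 n cos θ_r) = 496 / (2 × 1.31 × 0.871) = 217 nm.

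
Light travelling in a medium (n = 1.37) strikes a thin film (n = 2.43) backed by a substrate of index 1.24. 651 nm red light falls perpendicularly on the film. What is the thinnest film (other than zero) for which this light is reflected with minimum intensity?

134 nm

At the upper boundary (n = 1.37 to n = 2.43) the reflected ray undergoes a half-wave phase shift.
At the lower boundary (n = 2.43 to n = 1.24) the reflected ray undergoes no phase shift.
Exactly one π shift → a net half-wave offset.
For minimum reflection here: 2 n t = m λ.
Minimum nonzero at m = 1: t = λ / (2 n) = 651 / (2 × 2.43) = 134 nm.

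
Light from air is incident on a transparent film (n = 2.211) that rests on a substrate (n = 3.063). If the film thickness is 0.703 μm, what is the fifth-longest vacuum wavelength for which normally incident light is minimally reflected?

691 nm

Top surface (1.0 → 2.211): reflection off a higher-index medium gives a half-wave phase shift.
Ray reflecting at the bottom interface goes from n = 2.211 toward n = 3.063: a half-wave phase shift.
The two reflections carry the same phase change, so no net offset.
So the condition for destructive reflection is 2 n t = (m + ½) λ.
λ = 2 n t / (m + ½). The fifth-longest wavelength is m = 4: λ = 2 × 2.211 × 703 / 4.50 = 691 nm.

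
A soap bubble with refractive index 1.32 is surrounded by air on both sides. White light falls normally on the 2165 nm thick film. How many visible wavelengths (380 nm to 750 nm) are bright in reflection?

7

Ray reflecting at the top interface goes from n = 1.0 toward n = 1.32: a half-wave phase shift.
Ray reflecting at the bottom interface goes from n = 1.32 toward n = 1.0: no phase shift.
Net: one phase inversion between the two reflected rays.
With one net inversion, constructive interference in reflection requires 2 n t = (m + ½) λ.
λ = 2 n t / (m + ½) = 5716 / (m + ½) nm.
m=7: 762 nm (IR); m=8: 672 nm (visible); m=9: 602 nm (visible); m=10: 544 nm (visible); m=11: 497 nm (visible); m=12: 457 nm (visible); m=13: 423 nm (visible); m=14: 394 nm (visible); m=15: 369 nm (UV).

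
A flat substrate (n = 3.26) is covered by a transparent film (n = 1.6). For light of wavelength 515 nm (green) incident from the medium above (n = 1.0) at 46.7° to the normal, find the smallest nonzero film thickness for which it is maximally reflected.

Top surface (1.0 → 1.6): reflection off a higher-index medium gives a half-wave phase shift.
Ray reflecting at the bottom interface goes from n = 1.6 toward n = 3.26: a half-wave phase shift.
The two reflections carry the same phase change, so no net offset.
For maximum reflection here: 2 n t cos θ_r = m λ.
Snell's law: 1.0 sin 46.7° = 1.6 sin θ_r → sin θ_r = 0.455, cos θ_r = 0.891.
Minimum nonzero at m = 1: t = λ / (2 n cos θ_r) = 515 / (2 × 1.6 × 0.891) = 181 nm.

181 nm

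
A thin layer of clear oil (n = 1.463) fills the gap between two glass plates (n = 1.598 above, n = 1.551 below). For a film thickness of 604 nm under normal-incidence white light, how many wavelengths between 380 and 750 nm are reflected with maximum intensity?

Top surface (1.598 → 1.463): reflection off a lower-index medium gives no phase shift.
Bottom surface (1.463 → 1.551): reflection off a higher-index medium gives a half-wave phase shift.
Exactly one π shift → a net half-wave offset.
With one net inversion, constructive interference in reflection requires 2 n t = (m + ½) λ.
λ = 2 n t / (m + ½) = 1767 / (m + ½) nm.
m=1: 1178 nm (IR); m=2: 707 nm (visible); m=3: 505 nm (visible); m=4: 393 nm (visible); m=5: 321 nm (UV).

3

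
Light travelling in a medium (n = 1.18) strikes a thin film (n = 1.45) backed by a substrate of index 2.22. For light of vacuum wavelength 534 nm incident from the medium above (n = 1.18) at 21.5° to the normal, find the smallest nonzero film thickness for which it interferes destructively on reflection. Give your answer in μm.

0.0965 μm

Ray reflecting at the top interface goes from n = 1.18 toward n = 1.45: a half-wave phase shift.
At the lower boundary (n = 1.45 to n = 2.22) the reflected ray undergoes a half-wave phase shift.
Net: no relative phase inversion (both shifts match).
For weak reflection here: 2 n t cos θ_r = (m + ½) λ.
Snell's law: 1.18 sin 21.5° = 1.45 sin θ_r → sin θ_r = 0.298, cos θ_r = 0.954.
Minimum at m = 0: t = λ / (4 n cos θ_r) = 534 / (4 × 1.45 × 0.954) = 96.5 nm.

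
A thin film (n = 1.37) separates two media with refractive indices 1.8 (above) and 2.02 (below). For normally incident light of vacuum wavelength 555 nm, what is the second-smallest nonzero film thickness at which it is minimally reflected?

Top surface (1.8 → 1.37): reflection off a lower-index medium gives no phase shift.
Bottom surface (1.37 → 2.02): reflection off a higher-index medium gives a half-wave phase shift.
Exactly one π shift → a net half-wave offset.
For weak reflection here: 2 n t = m λ.
The second-smallest nonzero thickness corresponds to m = 2: t = m λ / (2 n) = 2.00 × 555 / (2 × 1.37) = 405 nm.

405 nm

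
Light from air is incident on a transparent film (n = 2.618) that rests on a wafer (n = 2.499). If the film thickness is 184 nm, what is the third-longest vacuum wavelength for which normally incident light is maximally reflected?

385 nm

Ray reflecting at the top interface goes from n = 1.0 toward n = 2.618: a half-wave phase shift.
Ray reflecting at the bottom interface goes from n = 2.618 toward n = 2.499: no phase shift.
Net: one phase inversion between the two reflected rays.
So the condition for constructive reflection is 2 n t = (m + ½) λ.
λ = 2 n t / (m + ½). The third-longest wavelength is m = 2: λ = 2 × 2.618 × 184 / 2.50 = 385 nm.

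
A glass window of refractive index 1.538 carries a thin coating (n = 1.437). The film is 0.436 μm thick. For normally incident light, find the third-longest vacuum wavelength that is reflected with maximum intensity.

Top surface (1.0 → 1.437): reflection off a higher-index medium gives a half-wave phase shift.
Bottom surface (1.437 → 1.538): reflection off a higher-index medium gives a half-wave phase shift.
Zero or two π shifts → no net half-wave offset.
So the condition for constructive reflection is 2 n t = m λ.
λ = 2 n t / m. The third-longest wavelength is m = 3: λ = 2 × 1.437 × 436 / 3.00 = 418 nm.

418 nm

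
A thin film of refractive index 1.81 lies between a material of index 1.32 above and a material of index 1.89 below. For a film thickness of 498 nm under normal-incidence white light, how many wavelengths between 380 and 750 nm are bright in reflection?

2

Ray reflecting at the top interface goes from n = 1.32 toward n = 1.81: a half-wave phase shift.
At the lower boundary (n = 1.81 to n = 1.89) the reflected ray undergoes a half-wave phase shift.
Net: no relative phase inversion (both shifts match).
With no net inversion, constructive interference in reflection requires 2 n t = m λ.
λ = 2 n t / m = 1803 / m nm.
m=2: 901 nm (IR); m=3: 601 nm (visible); m=4: 451 nm (visible); m=5: 361 nm (UV).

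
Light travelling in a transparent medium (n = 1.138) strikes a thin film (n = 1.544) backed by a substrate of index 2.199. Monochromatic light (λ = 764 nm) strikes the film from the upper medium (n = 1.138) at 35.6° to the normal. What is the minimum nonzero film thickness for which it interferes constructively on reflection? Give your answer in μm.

Top surface (1.138 → 1.544): reflection off a higher-index medium gives a half-wave phase shift.
At the lower boundary (n = 1.544 to n = 2.199) the reflected ray undergoes a half-wave phase shift.
The two reflections carry the same phase change, so no net offset.
For strong reflection here: 2 n t cos θ_r = m λ.
Snell's law: 1.138 sin 35.6° = 1.544 sin θ_r → sin θ_r = 0.429, cos θ_r = 0.903.
Minimum nonzero at m = 1: t = λ / (2 n cos θ_r) = 764 / (2 × 1.544 × 0.903) = 274 nm.

0.274 μm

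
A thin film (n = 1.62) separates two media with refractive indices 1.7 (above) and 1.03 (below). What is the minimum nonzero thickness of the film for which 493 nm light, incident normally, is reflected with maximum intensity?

Top surface (1.7 → 1.62): reflection off a lower-index medium gives no phase shift.
Bottom surface (1.62 → 1.03): reflection off a lower-index medium gives no phase shift.
The two reflections carry the same phase change, so no net offset.
So the condition for constructive reflection is 2 n t = m λ.
Minimum nonzero at m = 1: t = λ / (2 n) = 493 / (2 × 1.62) = 152 nm.

152 nm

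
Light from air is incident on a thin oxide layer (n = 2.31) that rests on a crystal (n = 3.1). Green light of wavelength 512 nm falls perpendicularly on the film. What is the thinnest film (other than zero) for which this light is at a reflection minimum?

55.4 nm

Top surface (1.0 → 2.31): reflection off a higher-index medium gives a half-wave phase shift.
At the lower boundary (n = 2.31 to n = 3.1) the reflected ray undergoes a half-wave phase shift.
The two reflections carry the same phase change, so no net offset.
With no net inversion, destructive interference in reflection requires 2 n t = (m + ½) λ.
Minimum at m = 0: t = λ / (4 n) = 512 / (4 × 2.31) = 55.4 nm.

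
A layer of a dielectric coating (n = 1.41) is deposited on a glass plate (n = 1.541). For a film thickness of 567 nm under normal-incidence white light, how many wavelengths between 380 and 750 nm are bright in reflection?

2

Ray reflecting at the top interface goes from n = 1.0 toward n = 1.41: a half-wave phase shift.
Ray reflecting at the bottom interface goes from n = 1.41 toward n = 1.541: a half-wave phase shift.
Zero or two π shifts → no net half-wave offset.
So the condition for constructive reflection is 2 n t = m λ.
λ = 2 n t / m = 1599 / m nm.
m=2: 799 nm (IR); m=3: 533 nm (visible); m=4: 400 nm (visible); m=5: 320 nm (UV).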